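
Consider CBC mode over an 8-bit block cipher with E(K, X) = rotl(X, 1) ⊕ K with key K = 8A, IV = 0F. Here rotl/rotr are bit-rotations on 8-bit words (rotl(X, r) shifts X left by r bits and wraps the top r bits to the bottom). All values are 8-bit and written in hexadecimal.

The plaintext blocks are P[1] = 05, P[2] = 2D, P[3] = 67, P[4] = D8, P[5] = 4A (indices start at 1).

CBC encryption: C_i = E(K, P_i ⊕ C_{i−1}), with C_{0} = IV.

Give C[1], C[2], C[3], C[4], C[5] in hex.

C[1]: P[1] ⊕ 0F = 0A; E(K, 0A) = 9E.
C[2]: P[2] ⊕ 9E = B3; E(K, B3) = ED.
C[3]: P[3] ⊕ ED = 8A; E(K, 8A) = 9F.
C[4]: P[4] ⊕ 9F = 47; E(K, 47) = 04.
C[5]: P[5] ⊕ 04 = 4E; E(K, 4E) = 16.

C[1] = 9E, C[2] = ED, C[3] = 9F, C[4] = 04, C[5] = 16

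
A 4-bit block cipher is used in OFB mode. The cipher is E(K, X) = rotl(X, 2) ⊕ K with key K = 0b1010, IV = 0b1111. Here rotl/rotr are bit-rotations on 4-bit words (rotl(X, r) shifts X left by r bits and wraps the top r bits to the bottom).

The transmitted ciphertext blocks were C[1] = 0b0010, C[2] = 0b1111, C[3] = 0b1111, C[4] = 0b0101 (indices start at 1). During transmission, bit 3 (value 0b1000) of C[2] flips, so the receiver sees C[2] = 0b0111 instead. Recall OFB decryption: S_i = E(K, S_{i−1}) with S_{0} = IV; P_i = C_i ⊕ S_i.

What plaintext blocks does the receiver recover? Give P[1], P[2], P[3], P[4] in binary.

Only C[2] changed, to 0b0111. In OFB, a change in C_i flips the same bit in P_i only; the keystream is unaffected. Decrypting the received ciphertext:
P[1]: S = E(K, 0b1111) = 0b0101; 0b0010 ⊕ 0b0101 = 0b0111.
P[2]: S = E(K, 0b0101) = 0b1111; 0b0111 ⊕ 0b1111 = 0b1000.
P[3]: S = E(K, 0b1111) = 0b0101; 0b1111 ⊕ 0b0101 = 0b1010.
P[4]: S = E(K, 0b0101) = 0b1111; 0b0101 ⊕ 0b1111 = 0b1010.
Blocks that differ from the original plaintext: P[2].

P[1] = 0b0111, P[2] = 0b1000, P[3] = 0b1010, P[4] = 0b1010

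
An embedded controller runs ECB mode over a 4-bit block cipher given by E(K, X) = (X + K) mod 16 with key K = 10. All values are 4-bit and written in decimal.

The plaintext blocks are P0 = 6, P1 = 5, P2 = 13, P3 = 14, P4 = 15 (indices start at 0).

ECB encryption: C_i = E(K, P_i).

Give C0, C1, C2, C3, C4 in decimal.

C0 = 0, C1 = 15, C2 = 7, C3 = 8, C4 = 9

C0: E(K, 6) = 0.
C1: E(K, 5) = 15.
C2: E(K, 13) = 7.
C3: E(K, 14) = 8.
C4: E(K, 15) = 9.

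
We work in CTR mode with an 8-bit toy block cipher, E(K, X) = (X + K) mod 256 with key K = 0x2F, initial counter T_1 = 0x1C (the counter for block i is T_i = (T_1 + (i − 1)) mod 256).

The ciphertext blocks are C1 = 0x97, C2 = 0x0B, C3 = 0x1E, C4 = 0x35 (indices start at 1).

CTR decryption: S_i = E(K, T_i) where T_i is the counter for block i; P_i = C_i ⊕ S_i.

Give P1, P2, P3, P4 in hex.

P1: T = 0x1C, S = E(K, T) = 0x4B; 0x97 ⊕ 0x4B = 0xDC.
P2: T = 0x1D, S = E(K, T) = 0x4C; 0x0B ⊕ 0x4C = 0x47.
P3: T = 0x1E, S = E(K, T) = 0x4D; 0x1E ⊕ 0x4D = 0x53.
P4: T = 0x1F, S = E(K, T) = 0x4E; 0x35 ⊕ 0x4E = 0x7B.

P1 = 0xDC, P2 = 0x47, P3 = 0x53, P4 = 0x7B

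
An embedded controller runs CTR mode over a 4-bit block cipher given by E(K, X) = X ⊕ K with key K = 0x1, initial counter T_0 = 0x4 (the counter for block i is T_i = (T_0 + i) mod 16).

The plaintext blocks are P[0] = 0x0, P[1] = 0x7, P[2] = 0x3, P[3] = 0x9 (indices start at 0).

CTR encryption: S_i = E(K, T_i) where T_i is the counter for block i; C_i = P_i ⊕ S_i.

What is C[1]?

C[0]: T = 0x4, S = E(K, T) = 0x5; 0x0 ⊕ 0x5 = 0x5.
C[1]: T = 0x5, S = E(K, T) = 0x4; 0x7 ⊕ 0x4 = 0x3.

C[1] = 0x3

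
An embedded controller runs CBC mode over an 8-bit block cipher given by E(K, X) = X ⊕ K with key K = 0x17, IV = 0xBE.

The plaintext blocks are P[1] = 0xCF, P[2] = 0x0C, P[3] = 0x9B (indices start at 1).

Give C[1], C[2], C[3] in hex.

CBC encryption: C_i = E(K, P_i ⊕ C_{i−1}), with C_{0} = IV.
C[1]: P[1] ⊕ 0xBE = 0x71; E(K, 0x71) = 0x66.
C[2]: P[2] ⊕ 0x66 = 0x6A; E(K, 0x6A) = 0x7D.
C[3]: P[3] ⊕ 0x7D = 0xE6; E(K, 0xE6) = 0xF1.

C[1] = 0x66, C[2] = 0x7D, C[3] = 0xF1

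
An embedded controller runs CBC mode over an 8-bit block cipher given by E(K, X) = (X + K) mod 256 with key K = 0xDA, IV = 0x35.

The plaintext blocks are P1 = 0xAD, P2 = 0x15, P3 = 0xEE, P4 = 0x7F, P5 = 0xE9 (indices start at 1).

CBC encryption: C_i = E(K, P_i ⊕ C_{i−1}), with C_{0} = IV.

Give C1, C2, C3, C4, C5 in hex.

C1: P1 ⊕ 0x35 = 0x98; E(K, 0x98) = 0x72.
C2: P2 ⊕ 0x72 = 0x67; E(K, 0x67) = 0x41.
C3: P3 ⊕ 0x41 = 0xAF; E(K, 0xAF) = 0x89.
C4: P4 ⊕ 0x89 = 0xF6; E(K, 0xF6) = 0xD0.
C5: P5 ⊕ 0xD0 = 0x39; E(K, 0x39) = 0x13.

C1 = 0x72, C2 = 0x41, C3 = 0x89, C4 = 0xD0, C5 = 0x13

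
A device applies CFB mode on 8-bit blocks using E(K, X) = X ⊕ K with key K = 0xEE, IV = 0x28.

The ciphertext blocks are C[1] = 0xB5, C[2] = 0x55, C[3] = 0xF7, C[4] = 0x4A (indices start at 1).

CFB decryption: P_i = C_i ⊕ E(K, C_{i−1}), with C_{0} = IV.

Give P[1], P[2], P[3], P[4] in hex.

P[1] = 0x73, P[2] = 0x0E, P[3] = 0x4C, P[4] = 0x53

P[1]: E(K, 0x28) = 0xC6; 0xB5 ⊕ 0xC6 = 0x73.
P[2]: E(K, 0xB5) = 0x5B; 0x55 ⊕ 0x5B = 0x0E.
P[3]: E(K, 0x55) = 0xBB; 0xF7 ⊕ 0xBB = 0x4C.
P[4]: E(K, 0xF7) = 0x19; 0x4A ⊕ 0x19 = 0x53.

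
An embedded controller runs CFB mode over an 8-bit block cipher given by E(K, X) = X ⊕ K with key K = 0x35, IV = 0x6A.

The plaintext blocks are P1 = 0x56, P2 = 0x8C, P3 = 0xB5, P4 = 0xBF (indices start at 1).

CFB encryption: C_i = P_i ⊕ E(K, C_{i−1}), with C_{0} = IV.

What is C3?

C3 = 0x30

C1: E(K, 0x6A) = 0x5F; 0x56 ⊕ 0x5F = 0x09.
C2: E(K, 0x09) = 0x3C; 0x8C ⊕ 0x3C = 0xB0.
C3: E(K, 0xB0) = 0x85; 0xB5 ⊕ 0x85 = 0x30.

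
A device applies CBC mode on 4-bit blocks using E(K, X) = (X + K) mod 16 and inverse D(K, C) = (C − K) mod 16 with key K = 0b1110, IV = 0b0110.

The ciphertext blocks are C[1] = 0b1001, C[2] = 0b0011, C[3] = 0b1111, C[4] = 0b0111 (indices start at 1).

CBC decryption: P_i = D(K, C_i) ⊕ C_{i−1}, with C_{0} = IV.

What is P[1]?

P[1] = 0b1101

P[1]: D(K, 0b1001) = 0b1011; 0b1011 ⊕ 0b0110 = 0b1101.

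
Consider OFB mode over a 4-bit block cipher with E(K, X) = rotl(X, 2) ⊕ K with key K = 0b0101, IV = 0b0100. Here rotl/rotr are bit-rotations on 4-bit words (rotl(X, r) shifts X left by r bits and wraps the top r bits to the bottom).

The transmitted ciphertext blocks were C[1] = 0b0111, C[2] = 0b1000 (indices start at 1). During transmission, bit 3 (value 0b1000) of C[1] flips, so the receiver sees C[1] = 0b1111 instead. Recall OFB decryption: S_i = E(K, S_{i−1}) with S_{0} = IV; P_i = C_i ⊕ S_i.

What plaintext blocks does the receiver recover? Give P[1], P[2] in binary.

Only C[1] changed, to 0b1111. In OFB, a change in C_i flips the same bit in P_i only; the keystream is unaffected. Decrypting the received ciphertext:
P[1]: S = E(K, 0b0100) = 0b0100; 0b1111 ⊕ 0b0100 = 0b1011.
P[2]: S = E(K, 0b0100) = 0b0100; 0b1000 ⊕ 0b0100 = 0b1100.
Blocks that differ from the original plaintext: P[1].

P[1] = 0b1011, P[2] = 0b1100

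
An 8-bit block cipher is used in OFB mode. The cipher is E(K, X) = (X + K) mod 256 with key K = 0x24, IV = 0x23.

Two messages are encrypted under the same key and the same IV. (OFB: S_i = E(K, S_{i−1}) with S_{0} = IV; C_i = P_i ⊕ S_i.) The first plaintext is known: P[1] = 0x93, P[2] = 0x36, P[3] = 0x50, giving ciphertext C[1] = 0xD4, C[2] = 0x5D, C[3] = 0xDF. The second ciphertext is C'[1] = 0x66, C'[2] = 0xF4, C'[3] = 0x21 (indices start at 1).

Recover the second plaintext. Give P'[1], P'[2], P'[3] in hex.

In OFB with a reused IV, both messages share the same keystream S_i, so C_i ⊕ C'_i = P_i ⊕ P'_i and thus P'_i = P_i ⊕ C_i ⊕ C'_i.
P'[1]: 0x93 ⊕ 0xD4 ⊕ 0x66 = 0x21.
P'[2]: 0x36 ⊕ 0x5D ⊕ 0xF4 = 0x9F.
P'[3]: 0x50 ⊕ 0xDF ⊕ 0x21 = 0xAE.

P'[1] = 0x21, P'[2] = 0x9F, P'[3] = 0xAE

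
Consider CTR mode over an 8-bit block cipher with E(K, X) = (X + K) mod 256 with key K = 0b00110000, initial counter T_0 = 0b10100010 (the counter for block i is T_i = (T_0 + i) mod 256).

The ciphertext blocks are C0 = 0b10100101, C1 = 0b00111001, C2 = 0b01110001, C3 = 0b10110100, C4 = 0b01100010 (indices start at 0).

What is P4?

P4 = 0b10110100

CTR decryption: S_i = E(K, T_i) where T_i is the counter for block i; P_i = C_i ⊕ S_i.
P4: T = 0b10100110, S = E(K, T) = 0b11010110; 0b01100010 ⊕ 0b11010110 = 0b10110100.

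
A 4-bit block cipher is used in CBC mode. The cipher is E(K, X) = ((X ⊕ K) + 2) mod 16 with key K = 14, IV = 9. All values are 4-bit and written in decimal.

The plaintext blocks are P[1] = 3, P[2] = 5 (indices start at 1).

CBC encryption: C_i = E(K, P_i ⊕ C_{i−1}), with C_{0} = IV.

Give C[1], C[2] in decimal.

C[1]: P[1] ⊕ 9 = 10; E(K, 10) = 6.
C[2]: P[2] ⊕ 6 = 3; E(K, 3) = 15.

C[1] = 6, C[2] = 15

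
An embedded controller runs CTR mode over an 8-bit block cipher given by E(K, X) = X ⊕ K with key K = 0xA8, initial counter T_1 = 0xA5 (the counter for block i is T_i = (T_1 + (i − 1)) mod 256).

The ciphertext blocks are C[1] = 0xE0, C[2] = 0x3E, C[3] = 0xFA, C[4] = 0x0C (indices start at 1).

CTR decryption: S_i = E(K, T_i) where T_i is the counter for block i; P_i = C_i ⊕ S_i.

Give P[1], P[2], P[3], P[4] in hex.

P[1]: T = 0xA5, S = E(K, T) = 0x0D; 0xE0 ⊕ 0x0D = 0xED.
P[2]: T = 0xA6, S = E(K, T) = 0x0E; 0x3E ⊕ 0x0E = 0x30.
P[3]: T = 0xA7, S = E(K, T) = 0x0F; 0xFA ⊕ 0x0F = 0xF5.
P[4]: T = 0xA8, S = E(K, T) = 0x00; 0x0C ⊕ 0x00 = 0x0C.

P[1] = 0xED, P[2] = 0x30, P[3] = 0xF5, P[4] = 0x0C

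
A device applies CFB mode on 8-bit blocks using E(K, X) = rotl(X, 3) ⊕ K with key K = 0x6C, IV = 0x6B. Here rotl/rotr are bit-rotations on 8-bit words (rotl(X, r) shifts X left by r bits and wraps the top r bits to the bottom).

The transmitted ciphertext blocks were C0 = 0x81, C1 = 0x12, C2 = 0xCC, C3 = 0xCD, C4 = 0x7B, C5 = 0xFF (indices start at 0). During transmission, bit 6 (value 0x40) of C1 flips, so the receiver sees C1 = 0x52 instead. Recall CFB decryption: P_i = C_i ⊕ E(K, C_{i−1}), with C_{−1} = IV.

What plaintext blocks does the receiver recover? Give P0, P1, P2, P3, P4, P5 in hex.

Only C1 changed, to 0x52. In CFB, a change in C_i flips the same bit in P_i and garbles P_{i+1}. Decrypting the received ciphertext:
P0: E(K, 0x6B) = 0x37; 0x81 ⊕ 0x37 = 0xB6.
P1: E(K, 0x81) = 0x60; 0x52 ⊕ 0x60 = 0x32.
P2: E(K, 0x52) = 0xFE; 0xCC ⊕ 0xFE = 0x32.
P3: E(K, 0xCC) = 0x0A; 0xCD ⊕ 0x0A = 0xC7.
P4: E(K, 0xCD) = 0x02; 0x7B ⊕ 0x02 = 0x79.
P5: E(K, 0x7B) = 0xB7; 0xFF ⊕ 0xB7 = 0x48.
Blocks that differ from the original plaintext: P1, P2.

P0 = 0xB6, P1 = 0x32, P2 = 0x32, P3 = 0xC7, P4 = 0x79, P5 = 0x48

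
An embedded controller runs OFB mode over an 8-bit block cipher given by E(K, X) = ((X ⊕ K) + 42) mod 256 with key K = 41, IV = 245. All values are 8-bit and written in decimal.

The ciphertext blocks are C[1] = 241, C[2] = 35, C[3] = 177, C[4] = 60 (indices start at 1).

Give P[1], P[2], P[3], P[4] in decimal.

P[1] = 247, P[2] = 122, P[3] = 43, P[4] = 225

OFB decryption: S_i = E(K, S_{i−1}) with S_{0} = IV; P_i = C_i ⊕ S_i.
P[1]: S = E(K, 245) = 6; 241 ⊕ 6 = 247.
P[2]: S = E(K, 6) = 89; 35 ⊕ 89 = 122.
P[3]: S = E(K, 89) = 154; 177 ⊕ 154 = 43.
P[4]: S = E(K, 154) = 221; 60 ⊕ 221 = 225.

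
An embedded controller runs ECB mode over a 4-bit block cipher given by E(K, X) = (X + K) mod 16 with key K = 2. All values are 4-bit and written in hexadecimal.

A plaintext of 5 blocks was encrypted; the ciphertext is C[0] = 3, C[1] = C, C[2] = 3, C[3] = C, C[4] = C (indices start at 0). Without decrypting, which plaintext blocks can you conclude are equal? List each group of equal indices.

ECB encrypts each block independently with the same key, so equal ciphertext blocks imply equal plaintext blocks.
C[0] = C[2] = 3, so P[0] = P[2].
C[1] = C[3] = C[4] = C, so P[1] = P[3] = P[4].

P[0] = P[2]; P[1] = P[3] = P[4]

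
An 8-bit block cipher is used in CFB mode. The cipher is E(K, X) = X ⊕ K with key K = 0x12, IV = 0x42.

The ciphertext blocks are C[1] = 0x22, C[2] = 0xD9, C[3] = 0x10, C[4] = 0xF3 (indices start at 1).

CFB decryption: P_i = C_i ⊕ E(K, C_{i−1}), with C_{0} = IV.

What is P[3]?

P[3]: E(K, 0xD9) = 0xCB; 0x10 ⊕ 0xCB = 0xDB.

P[3] = 0xDB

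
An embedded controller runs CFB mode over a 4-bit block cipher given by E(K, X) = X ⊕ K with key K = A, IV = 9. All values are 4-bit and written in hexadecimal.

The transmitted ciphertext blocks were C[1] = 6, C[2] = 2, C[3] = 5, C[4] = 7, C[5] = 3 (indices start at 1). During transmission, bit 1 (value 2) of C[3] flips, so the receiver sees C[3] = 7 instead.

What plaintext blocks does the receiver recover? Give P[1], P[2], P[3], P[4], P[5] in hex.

P[1] = 5, P[2] = E, P[3] = F, P[4] = A, P[5] = E

CFB decryption: P_i = C_i ⊕ E(K, C_{i−1}), with C_{0} = IV.
Only C[3] changed, to 7. In CFB, a change in C_i flips the same bit in P_i and garbles P_{i+1}. Decrypting the received ciphertext:
P[1]: E(K, 9) = 3; 6 ⊕ 3 = 5.
P[2]: E(K, 6) = C; 2 ⊕ C = E.
P[3]: E(K, 2) = 8; 7 ⊕ 8 = F.
P[4]: E(K, 7) = D; 7 ⊕ D = A.
P[5]: E(K, 7) = D; 3 ⊕ D = E.
Blocks that differ from the original plaintext: P[3], P[4].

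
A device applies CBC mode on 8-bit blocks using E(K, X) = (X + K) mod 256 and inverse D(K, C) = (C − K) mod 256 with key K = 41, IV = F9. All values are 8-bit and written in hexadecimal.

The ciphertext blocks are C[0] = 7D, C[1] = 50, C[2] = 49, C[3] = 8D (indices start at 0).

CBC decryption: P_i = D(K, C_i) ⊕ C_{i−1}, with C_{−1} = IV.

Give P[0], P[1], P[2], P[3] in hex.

P[0] = C5, P[1] = 72, P[2] = 58, P[3] = 05

P[0]: D(K, 7D) = 3C; 3C ⊕ F9 = C5.
P[1]: D(K, 50) = 0F; 0F ⊕ 7D = 72.
P[2]: D(K, 49) = 08; 08 ⊕ 50 = 58.
P[3]: D(K, 8D) = 4C; 4C ⊕ 49 = 05.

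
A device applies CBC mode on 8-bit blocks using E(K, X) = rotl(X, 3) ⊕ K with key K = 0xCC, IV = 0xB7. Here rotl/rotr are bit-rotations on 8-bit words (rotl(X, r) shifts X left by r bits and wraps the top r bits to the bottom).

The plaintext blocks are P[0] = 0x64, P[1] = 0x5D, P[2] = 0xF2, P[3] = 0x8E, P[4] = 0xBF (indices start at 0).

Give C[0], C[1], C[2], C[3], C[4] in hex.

C[0] = 0x52, C[1] = 0xB4, C[2] = 0xFE, C[3] = 0x4F, C[4] = 0x4B

CBC encryption: C_i = E(K, P_i ⊕ C_{i−1}), with C_{−1} = IV.
C[0]: P[0] ⊕ 0xB7 = 0xD3; E(K, 0xD3) = 0x52.
C[1]: P[1] ⊕ 0x52 = 0x0F; E(K, 0x0F) = 0xB4.
C[2]: P[2] ⊕ 0xB4 = 0x46; E(K, 0x46) = 0xFE.
C[3]: P[3] ⊕ 0xFE = 0x70; E(K, 0x70) = 0x4F.
C[4]: P[4] ⊕ 0x4F = 0xF0; E(K, 0xF0) = 0x4B.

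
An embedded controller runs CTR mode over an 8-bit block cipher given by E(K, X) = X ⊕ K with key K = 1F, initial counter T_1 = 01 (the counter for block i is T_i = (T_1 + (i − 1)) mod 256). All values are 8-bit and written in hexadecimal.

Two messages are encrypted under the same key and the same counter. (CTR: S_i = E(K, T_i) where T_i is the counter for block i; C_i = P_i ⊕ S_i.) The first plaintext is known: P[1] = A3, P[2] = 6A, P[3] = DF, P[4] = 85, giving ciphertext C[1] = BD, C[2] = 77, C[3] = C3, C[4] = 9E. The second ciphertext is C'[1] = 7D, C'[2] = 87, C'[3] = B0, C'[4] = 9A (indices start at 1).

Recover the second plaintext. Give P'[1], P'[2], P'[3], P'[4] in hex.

P'[1] = 63, P'[2] = 9A, P'[3] = AC, P'[4] = 81

In CTR with a reused counter, both messages share the same keystream S_i, so C_i ⊕ C'_i = P_i ⊕ P'_i and thus P'_i = P_i ⊕ C_i ⊕ C'_i.
P'[1]: A3 ⊕ BD ⊕ 7D = 63.
P'[2]: 6A ⊕ 77 ⊕ 87 = 9A.
P'[3]: DF ⊕ C3 ⊕ B0 = AC.
P'[4]: 85 ⊕ 9E ⊕ 9A = 81.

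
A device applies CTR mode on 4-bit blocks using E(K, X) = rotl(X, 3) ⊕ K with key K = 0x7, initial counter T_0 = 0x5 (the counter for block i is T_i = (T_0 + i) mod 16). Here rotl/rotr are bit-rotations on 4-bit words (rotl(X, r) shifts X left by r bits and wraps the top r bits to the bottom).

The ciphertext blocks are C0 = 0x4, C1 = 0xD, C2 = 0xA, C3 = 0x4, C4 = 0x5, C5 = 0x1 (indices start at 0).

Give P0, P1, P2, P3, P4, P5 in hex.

P0 = 0x9, P1 = 0x9, P2 = 0x6, P3 = 0x7, P4 = 0xE, P5 = 0x3

CTR decryption: S_i = E(K, T_i) where T_i is the counter for block i; P_i = C_i ⊕ S_i.
P0: T = 0x5, S = E(K, T) = 0xD; 0x4 ⊕ 0xD = 0x9.
P1: T = 0x6, S = E(K, T) = 0x4; 0xD ⊕ 0x4 = 0x9.
P2: T = 0x7, S = E(K, T) = 0xC; 0xA ⊕ 0xC = 0x6.
P3: T = 0x8, S = E(K, T) = 0x3; 0x4 ⊕ 0x3 = 0x7.
P4: T = 0x9, S = E(K, T) = 0xB; 0x5 ⊕ 0xB = 0xE.
P5: T = 0xA, S = E(K, T) = 0x2; 0x1 ⊕ 0x2 = 0x3.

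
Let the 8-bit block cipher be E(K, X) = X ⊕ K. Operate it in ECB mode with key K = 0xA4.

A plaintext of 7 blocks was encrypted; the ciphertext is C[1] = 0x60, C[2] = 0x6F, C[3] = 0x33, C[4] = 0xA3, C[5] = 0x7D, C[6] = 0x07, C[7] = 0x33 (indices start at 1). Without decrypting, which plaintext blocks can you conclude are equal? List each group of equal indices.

P[3] = P[7]

ECB encrypts each block independently with the same key, so equal ciphertext blocks imply equal plaintext blocks.
C[3] = C[7] = 0x33, so P[3] = P[7].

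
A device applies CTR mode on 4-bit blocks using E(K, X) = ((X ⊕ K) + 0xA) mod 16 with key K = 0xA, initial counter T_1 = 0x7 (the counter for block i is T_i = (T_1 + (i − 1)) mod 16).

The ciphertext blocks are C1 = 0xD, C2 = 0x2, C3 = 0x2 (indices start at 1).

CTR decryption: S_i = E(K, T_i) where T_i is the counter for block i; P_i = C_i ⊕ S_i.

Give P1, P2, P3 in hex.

P1 = 0xA, P2 = 0xE, P3 = 0xF

P1: T = 0x7, S = E(K, T) = 0x7; 0xD ⊕ 0x7 = 0xA.
P2: T = 0x8, S = E(K, T) = 0xC; 0x2 ⊕ 0xC = 0xE.
P3: T = 0x9, S = E(K, T) = 0xD; 0x2 ⊕ 0xD = 0xF.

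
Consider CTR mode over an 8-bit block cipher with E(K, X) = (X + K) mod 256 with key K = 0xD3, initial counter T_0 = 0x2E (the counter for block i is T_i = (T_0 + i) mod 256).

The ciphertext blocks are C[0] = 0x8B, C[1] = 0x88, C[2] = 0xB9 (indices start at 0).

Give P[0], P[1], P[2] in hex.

CTR decryption: S_i = E(K, T_i) where T_i is the counter for block i; P_i = C_i ⊕ S_i.
P[0]: T = 0x2E, S = E(K, T) = 0x01; 0x8B ⊕ 0x01 = 0x8A.
P[1]: T = 0x2F, S = E(K, T) = 0x02; 0x88 ⊕ 0x02 = 0x8A.
P[2]: T = 0x30, S = E(K, T) = 0x03; 0xB9 ⊕ 0x03 = 0xBA.

P[0] = 0x8A, P[1] = 0x8A, P[2] = 0xBA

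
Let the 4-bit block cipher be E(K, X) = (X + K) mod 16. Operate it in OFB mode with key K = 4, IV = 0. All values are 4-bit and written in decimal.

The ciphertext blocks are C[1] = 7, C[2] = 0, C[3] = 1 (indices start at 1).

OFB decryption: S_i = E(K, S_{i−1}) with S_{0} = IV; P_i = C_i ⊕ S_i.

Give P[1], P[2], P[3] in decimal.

P[1] = 3, P[2] = 8, P[3] = 13

P[1]: S = E(K, 0) = 4; 7 ⊕ 4 = 3.
P[2]: S = E(K, 4) = 8; 0 ⊕ 8 = 8.
P[3]: S = E(K, 8) = 12; 1 ⊕ 12 = 13.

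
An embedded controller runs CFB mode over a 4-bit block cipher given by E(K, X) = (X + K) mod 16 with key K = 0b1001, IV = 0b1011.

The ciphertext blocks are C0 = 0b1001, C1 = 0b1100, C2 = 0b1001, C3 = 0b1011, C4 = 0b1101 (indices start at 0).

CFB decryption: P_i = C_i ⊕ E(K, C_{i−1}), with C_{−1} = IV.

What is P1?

P1 = 0b1110

P1: E(K, 0b1001) = 0b0010; 0b1100 ⊕ 0b0010 = 0b1110.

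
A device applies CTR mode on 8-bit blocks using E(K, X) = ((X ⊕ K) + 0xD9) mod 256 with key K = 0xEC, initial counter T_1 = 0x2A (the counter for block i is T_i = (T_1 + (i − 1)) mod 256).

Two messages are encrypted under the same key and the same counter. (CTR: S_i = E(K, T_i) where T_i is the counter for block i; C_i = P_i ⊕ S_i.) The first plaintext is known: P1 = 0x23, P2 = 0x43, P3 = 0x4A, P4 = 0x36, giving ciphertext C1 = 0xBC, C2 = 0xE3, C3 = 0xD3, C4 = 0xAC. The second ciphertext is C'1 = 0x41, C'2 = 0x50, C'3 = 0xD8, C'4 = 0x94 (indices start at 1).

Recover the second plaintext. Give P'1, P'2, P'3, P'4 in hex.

P'1 = 0xDE, P'2 = 0xF0, P'3 = 0x41, P'4 = 0x0E

In CTR with a reused counter, both messages share the same keystream S_i, so C_i ⊕ C'_i = P_i ⊕ P'_i and thus P'_i = P_i ⊕ C_i ⊕ C'_i.
P'1: 0x23 ⊕ 0xBC ⊕ 0x41 = 0xDE.
P'2: 0x43 ⊕ 0xE3 ⊕ 0x50 = 0xF0.
P'3: 0x4A ⊕ 0xD3 ⊕ 0xD8 = 0x41.
P'4: 0x36 ⊕ 0xAC ⊕ 0x94 = 0x0E.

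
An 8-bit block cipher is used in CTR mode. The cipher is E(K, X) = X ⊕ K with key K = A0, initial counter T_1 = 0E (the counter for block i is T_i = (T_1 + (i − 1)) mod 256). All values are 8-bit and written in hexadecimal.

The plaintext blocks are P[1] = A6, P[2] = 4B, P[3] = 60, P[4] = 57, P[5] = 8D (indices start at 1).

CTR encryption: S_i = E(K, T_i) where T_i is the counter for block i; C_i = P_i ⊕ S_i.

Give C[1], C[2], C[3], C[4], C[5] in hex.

C[1]: T = 0E, S = E(K, T) = AE; A6 ⊕ AE = 08.
C[2]: T = 0F, S = E(K, T) = AF; 4B ⊕ AF = E4.
C[3]: T = 10, S = E(K, T) = B0; 60 ⊕ B0 = D0.
C[4]: T = 11, S = E(K, T) = B1; 57 ⊕ B1 = E6.
C[5]: T = 12, S = E(K, T) = B2; 8D ⊕ B2 = 3F.

C[1] = 08, C[2] = E4, C[3] = D0, C[4] = E6, C[5] = 3F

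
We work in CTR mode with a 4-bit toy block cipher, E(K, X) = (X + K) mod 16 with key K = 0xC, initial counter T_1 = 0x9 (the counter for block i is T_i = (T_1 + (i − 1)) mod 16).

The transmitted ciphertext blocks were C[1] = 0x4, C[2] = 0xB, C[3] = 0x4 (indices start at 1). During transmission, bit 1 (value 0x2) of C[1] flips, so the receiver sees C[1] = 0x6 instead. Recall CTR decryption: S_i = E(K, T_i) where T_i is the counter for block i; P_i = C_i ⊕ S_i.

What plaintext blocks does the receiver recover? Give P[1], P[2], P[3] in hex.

P[1] = 0x3, P[2] = 0xD, P[3] = 0x3

Only C[1] changed, to 0x6. In CTR, a change in C_i flips the same bit in P_i only; the keystream is unaffected. Decrypting the received ciphertext:
P[1]: T = 0x9, S = E(K, T) = 0x5; 0x6 ⊕ 0x5 = 0x3.
P[2]: T = 0xA, S = E(K, T) = 0x6; 0xB ⊕ 0x6 = 0xD.
P[3]: T = 0xB, S = E(K, T) = 0x7; 0x4 ⊕ 0x7 = 0x3.
Blocks that differ from the original plaintext: P[1].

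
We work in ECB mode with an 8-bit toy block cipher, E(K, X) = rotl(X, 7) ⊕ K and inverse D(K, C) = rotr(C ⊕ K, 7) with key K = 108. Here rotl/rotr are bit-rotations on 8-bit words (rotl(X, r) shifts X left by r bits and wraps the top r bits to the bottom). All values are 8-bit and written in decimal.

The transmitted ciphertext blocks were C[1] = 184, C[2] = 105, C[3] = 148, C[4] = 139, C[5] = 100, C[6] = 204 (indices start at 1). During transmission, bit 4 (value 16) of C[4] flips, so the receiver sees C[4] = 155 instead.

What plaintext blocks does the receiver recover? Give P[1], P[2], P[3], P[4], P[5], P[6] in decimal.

ECB decryption: P_i = D(K, C_i).
Only C[4] changed, to 155. In ECB, a change in C_i affects only P_i. Decrypting the received ciphertext:
P[1]: D(K, 184) = 169.
P[2]: D(K, 105) = 10.
P[3]: D(K, 148) = 241.
P[4]: D(K, 155) = 239.
P[5]: D(K, 100) = 16.
P[6]: D(K, 204) = 65.
Blocks that differ from the original plaintext: P[4].

P[1] = 169, P[2] = 10, P[3] = 241, P[4] = 239, P[5] = 16, P[6] = 65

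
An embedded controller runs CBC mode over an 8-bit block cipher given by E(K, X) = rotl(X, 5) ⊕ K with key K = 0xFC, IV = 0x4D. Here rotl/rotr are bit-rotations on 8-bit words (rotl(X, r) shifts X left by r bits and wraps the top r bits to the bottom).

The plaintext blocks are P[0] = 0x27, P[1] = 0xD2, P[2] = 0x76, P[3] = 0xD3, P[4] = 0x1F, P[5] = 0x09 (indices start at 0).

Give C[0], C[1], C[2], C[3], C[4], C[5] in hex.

CBC encryption: C_i = E(K, P_i ⊕ C_{i−1}), with C_{−1} = IV.
C[0]: P[0] ⊕ 0x4D = 0x6A; E(K, 0x6A) = 0xB1.
C[1]: P[1] ⊕ 0xB1 = 0x63; E(K, 0x63) = 0x90.
C[2]: P[2] ⊕ 0x90 = 0xE6; E(K, 0xE6) = 0x20.
C[3]: P[3] ⊕ 0x20 = 0xF3; E(K, 0xF3) = 0x82.
C[4]: P[4] ⊕ 0x82 = 0x9D; E(K, 0x9D) = 0x4F.
C[5]: P[5] ⊕ 0x4F = 0x46; E(K, 0x46) = 0x34.

C[0] = 0xB1, C[1] = 0x90, C[2] = 0x20, C[3] = 0x82, C[4] = 0x4F, C[5] = 0x34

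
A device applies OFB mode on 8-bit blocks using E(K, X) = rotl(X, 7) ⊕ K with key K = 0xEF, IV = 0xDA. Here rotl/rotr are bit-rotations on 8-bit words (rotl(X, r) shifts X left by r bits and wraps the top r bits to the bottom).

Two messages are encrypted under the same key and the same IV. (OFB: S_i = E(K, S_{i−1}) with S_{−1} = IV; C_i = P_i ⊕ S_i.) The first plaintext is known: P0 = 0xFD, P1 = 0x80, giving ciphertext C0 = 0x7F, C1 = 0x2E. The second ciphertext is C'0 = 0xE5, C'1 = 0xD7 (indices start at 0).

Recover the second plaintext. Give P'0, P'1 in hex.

In OFB with a reused IV, both messages share the same keystream S_i, so C_i ⊕ C'_i = P_i ⊕ P'_i and thus P'_i = P_i ⊕ C_i ⊕ C'_i.
P'0: 0xFD ⊕ 0x7F ⊕ 0xE5 = 0x67.
P'1: 0x80 ⊕ 0x2E ⊕ 0xD7 = 0x79.

P'0 = 0x67, P'1 = 0x79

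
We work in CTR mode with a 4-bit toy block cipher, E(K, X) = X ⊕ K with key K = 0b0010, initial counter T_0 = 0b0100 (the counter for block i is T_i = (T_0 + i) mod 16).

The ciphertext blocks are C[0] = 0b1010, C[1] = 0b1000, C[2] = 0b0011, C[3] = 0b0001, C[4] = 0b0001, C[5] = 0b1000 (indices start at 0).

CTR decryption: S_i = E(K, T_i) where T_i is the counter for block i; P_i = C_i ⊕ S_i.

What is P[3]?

P[3] = 0b0100

P[3]: T = 0b0111, S = E(K, T) = 0b0101; 0b0001 ⊕ 0b0101 = 0b0100.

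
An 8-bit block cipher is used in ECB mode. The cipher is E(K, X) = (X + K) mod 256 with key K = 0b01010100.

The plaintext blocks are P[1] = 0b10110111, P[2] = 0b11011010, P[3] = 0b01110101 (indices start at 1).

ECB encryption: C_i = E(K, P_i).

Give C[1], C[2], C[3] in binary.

C[1] = 0b00001011, C[2] = 0b00101110, C[3] = 0b11001001

C[1]: E(K, 0b10110111) = 0b00001011.
C[2]: E(K, 0b11011010) = 0b00101110.
C[3]: E(K, 0b01110101) = 0b11001001.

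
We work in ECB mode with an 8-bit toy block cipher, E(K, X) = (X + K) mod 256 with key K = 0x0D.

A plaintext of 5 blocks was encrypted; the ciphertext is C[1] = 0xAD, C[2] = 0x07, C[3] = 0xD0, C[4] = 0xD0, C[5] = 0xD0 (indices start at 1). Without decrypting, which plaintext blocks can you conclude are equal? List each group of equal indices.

P[3] = P[4] = P[5]

ECB encrypts each block independently with the same key, so equal ciphertext blocks imply equal plaintext blocks.
C[3] = C[4] = C[5] = 0xD0, so P[3] = P[4] = P[5].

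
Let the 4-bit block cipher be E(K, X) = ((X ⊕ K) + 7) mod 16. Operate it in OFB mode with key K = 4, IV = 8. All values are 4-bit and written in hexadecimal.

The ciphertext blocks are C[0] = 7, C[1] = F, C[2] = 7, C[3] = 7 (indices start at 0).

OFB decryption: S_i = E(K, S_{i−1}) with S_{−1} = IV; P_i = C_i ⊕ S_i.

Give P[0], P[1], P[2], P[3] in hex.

P[0]: S = E(K, 8) = 3; 7 ⊕ 3 = 4.
P[1]: S = E(K, 3) = E; F ⊕ E = 1.
P[2]: S = E(K, E) = 1; 7 ⊕ 1 = 6.
P[3]: S = E(K, 1) = C; 7 ⊕ C = B.

P[0] = 4, P[1] = 1, P[2] = 6, P[3] = B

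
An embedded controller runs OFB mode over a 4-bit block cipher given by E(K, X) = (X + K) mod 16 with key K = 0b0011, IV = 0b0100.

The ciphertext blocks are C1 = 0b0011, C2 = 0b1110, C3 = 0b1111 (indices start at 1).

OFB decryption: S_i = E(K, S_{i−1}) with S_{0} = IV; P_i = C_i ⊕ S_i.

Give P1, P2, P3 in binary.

P1: S = E(K, 0b0100) = 0b0111; 0b0011 ⊕ 0b0111 = 0b0100.
P2: S = E(K, 0b0111) = 0b1010; 0b1110 ⊕ 0b1010 = 0b0100.
P3: S = E(K, 0b1010) = 0b1101; 0b1111 ⊕ 0b1101 = 0b0010.

P1 = 0b0100, P2 = 0b0100, P3 = 0b0010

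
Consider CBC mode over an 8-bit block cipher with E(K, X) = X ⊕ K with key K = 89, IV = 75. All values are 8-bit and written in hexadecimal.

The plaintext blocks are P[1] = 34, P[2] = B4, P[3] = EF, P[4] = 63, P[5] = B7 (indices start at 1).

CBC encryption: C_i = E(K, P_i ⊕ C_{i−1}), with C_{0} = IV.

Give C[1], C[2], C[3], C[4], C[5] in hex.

C[1] = C8, C[2] = F5, C[3] = 93, C[4] = 79, C[5] = 47

C[1]: P[1] ⊕ 75 = 41; E(K, 41) = C8.
C[2]: P[2] ⊕ C8 = 7C; E(K, 7C) = F5.
C[3]: P[3] ⊕ F5 = 1A; E(K, 1A) = 93.
C[4]: P[4] ⊕ 93 = F0; E(K, F0) = 79.
C[5]: P[5] ⊕ 79 = CE; E(K, CE) = 47.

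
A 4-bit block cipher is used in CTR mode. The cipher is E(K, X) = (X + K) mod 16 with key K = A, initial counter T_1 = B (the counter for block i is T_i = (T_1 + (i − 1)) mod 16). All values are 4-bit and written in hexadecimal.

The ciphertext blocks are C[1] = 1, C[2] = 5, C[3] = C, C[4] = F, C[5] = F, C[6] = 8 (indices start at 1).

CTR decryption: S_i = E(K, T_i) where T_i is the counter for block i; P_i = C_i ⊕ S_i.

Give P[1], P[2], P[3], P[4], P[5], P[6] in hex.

P[1]: T = B, S = E(K, T) = 5; 1 ⊕ 5 = 4.
P[2]: T = C, S = E(K, T) = 6; 5 ⊕ 6 = 3.
P[3]: T = D, S = E(K, T) = 7; C ⊕ 7 = B.
P[4]: T = E, S = E(K, T) = 8; F ⊕ 8 = 7.
P[5]: T = F, S = E(K, T) = 9; F ⊕ 9 = 6.
P[6]: T = 0, S = E(K, T) = A; 8 ⊕ A = 2.

P[1] = 4, P[2] = 3, P[3] = B, P[4] = 7, P[5] = 6, P[6] = 2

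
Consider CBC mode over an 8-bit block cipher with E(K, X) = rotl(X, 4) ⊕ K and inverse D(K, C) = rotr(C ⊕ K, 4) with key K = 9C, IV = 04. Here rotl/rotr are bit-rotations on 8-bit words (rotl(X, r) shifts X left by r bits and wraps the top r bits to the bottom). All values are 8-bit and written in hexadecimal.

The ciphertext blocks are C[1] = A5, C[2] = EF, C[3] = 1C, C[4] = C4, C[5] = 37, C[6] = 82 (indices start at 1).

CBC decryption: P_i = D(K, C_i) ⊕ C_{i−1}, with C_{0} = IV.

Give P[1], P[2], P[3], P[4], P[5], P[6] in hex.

P[1] = 97, P[2] = 92, P[3] = E7, P[4] = 99, P[5] = 7E, P[6] = D6

P[1]: D(K, A5) = 93; 93 ⊕ 04 = 97.
P[2]: D(K, EF) = 37; 37 ⊕ A5 = 92.
P[3]: D(K, 1C) = 08; 08 ⊕ EF = E7.
P[4]: D(K, C4) = 85; 85 ⊕ 1C = 99.
P[5]: D(K, 37) = BA; BA ⊕ C4 = 7E.
P[6]: D(K, 82) = E1; E1 ⊕ 37 = D6.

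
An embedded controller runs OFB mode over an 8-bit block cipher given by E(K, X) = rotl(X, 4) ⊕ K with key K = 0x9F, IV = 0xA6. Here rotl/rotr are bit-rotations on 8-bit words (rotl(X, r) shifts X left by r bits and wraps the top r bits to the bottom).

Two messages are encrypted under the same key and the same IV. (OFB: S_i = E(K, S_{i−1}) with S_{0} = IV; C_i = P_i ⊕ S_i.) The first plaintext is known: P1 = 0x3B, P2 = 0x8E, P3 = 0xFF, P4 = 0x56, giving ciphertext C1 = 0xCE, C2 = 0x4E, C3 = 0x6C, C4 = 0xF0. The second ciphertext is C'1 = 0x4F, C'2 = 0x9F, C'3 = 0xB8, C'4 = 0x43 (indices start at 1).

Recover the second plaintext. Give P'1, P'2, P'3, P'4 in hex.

In OFB with a reused IV, both messages share the same keystream S_i, so C_i ⊕ C'_i = P_i ⊕ P'_i and thus P'_i = P_i ⊕ C_i ⊕ C'_i.
P'1: 0x3B ⊕ 0xCE ⊕ 0x4F = 0xBA.
P'2: 0x8E ⊕ 0x4E ⊕ 0x9F = 0x5F.
P'3: 0xFF ⊕ 0x6C ⊕ 0xB8 = 0x2B.
P'4: 0x56 ⊕ 0xF0 ⊕ 0x43 = 0xE5.

P'1 = 0xBA, P'2 = 0x5F, P'3 = 0x2B, P'4 = 0xE5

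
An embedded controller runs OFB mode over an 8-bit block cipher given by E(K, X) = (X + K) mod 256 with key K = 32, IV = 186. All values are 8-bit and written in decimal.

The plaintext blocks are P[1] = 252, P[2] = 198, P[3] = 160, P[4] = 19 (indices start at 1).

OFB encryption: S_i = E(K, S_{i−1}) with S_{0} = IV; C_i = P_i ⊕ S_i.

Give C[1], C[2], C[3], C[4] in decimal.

C[1] = 38, C[2] = 60, C[3] = 186, C[4] = 41

C[1]: S = E(K, 186) = 218; 252 ⊕ 218 = 38.
C[2]: S = E(K, 218) = 250; 198 ⊕ 250 = 60.
C[3]: S = E(K, 250) = 26; 160 ⊕ 26 = 186.
C[4]: S = E(K, 26) = 58; 19 ⊕ 58 = 41.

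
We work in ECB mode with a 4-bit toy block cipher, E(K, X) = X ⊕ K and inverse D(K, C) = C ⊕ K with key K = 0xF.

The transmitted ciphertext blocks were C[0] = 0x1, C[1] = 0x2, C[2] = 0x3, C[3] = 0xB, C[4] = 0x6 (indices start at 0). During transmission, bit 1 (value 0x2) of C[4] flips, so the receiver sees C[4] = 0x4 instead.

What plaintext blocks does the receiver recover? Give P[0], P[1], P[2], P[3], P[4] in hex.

ECB decryption: P_i = D(K, C_i).
Only C[4] changed, to 0x4. In ECB, a change in C_i affects only P_i. Decrypting the received ciphertext:
P[0]: D(K, 0x1) = 0xE.
P[1]: D(K, 0x2) = 0xD.
P[2]: D(K, 0x3) = 0xC.
P[3]: D(K, 0xB) = 0x4.
P[4]: D(K, 0x4) = 0xB.
Blocks that differ from the original plaintext: P[4].

P[0] = 0xE, P[1] = 0xD, P[2] = 0xC, P[3] = 0x4, P[4] = 0xB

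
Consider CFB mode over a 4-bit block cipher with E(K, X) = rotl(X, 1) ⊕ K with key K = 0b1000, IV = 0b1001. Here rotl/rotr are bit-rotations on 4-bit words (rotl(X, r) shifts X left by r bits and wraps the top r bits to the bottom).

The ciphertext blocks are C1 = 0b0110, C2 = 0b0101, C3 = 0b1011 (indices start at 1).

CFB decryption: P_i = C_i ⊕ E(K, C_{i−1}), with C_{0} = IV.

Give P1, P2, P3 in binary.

P1: E(K, 0b1001) = 0b1011; 0b0110 ⊕ 0b1011 = 0b1101.
P2: E(K, 0b0110) = 0b0100; 0b0101 ⊕ 0b0100 = 0b0001.
P3: E(K, 0b0101) = 0b0010; 0b1011 ⊕ 0b0010 = 0b1001.

P1 = 0b1101, P2 = 0b0001, P3 = 0b1001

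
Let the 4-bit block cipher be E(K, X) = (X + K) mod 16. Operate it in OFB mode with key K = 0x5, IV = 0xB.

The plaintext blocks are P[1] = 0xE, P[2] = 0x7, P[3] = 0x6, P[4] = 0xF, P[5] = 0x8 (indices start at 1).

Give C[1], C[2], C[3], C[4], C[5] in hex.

OFB encryption: S_i = E(K, S_{i−1}) with S_{0} = IV; C_i = P_i ⊕ S_i.
C[1]: S = E(K, 0xB) = 0x0; 0xE ⊕ 0x0 = 0xE.
C[2]: S = E(K, 0x0) = 0x5; 0x7 ⊕ 0x5 = 0x2.
C[3]: S = E(K, 0x5) = 0xA; 0x6 ⊕ 0xA = 0xC.
C[4]: S = E(K, 0xA) = 0xF; 0xF ⊕ 0xF = 0x0.
C[5]: S = E(K, 0xF) = 0x4; 0x8 ⊕ 0x4 = 0xC.

C[1] = 0xE, C[2] = 0x2, C[3] = 0xC, C[4] = 0x0, C[5] = 0xC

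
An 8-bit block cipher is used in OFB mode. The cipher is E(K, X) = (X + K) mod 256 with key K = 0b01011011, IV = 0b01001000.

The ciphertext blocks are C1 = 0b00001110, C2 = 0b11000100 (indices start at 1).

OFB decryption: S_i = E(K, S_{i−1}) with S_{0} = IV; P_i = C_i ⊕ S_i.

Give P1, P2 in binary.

P1 = 0b10101101, P2 = 0b00111010

P1: S = E(K, 0b01001000) = 0b10100011; 0b00001110 ⊕ 0b10100011 = 0b10101101.
P2: S = E(K, 0b10100011) = 0b11111110; 0b11000100 ⊕ 0b11111110 = 0b00111010.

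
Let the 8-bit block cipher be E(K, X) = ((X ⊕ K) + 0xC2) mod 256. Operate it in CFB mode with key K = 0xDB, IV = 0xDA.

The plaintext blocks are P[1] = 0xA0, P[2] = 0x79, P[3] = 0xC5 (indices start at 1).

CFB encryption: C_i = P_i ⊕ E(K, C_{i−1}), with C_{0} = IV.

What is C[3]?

C[1]: E(K, 0xDA) = 0xC3; 0xA0 ⊕ 0xC3 = 0x63.
C[2]: E(K, 0x63) = 0x7A; 0x79 ⊕ 0x7A = 0x03.
C[3]: E(K, 0x03) = 0x9A; 0xC5 ⊕ 0x9A = 0x5F.

C[3] = 0x5F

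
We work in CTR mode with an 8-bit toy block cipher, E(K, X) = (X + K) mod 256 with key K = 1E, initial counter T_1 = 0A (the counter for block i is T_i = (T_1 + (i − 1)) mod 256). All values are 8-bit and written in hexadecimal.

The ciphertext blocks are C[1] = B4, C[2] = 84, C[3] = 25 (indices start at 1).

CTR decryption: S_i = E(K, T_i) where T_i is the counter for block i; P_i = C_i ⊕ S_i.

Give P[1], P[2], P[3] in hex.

P[1]: T = 0A, S = E(K, T) = 28; B4 ⊕ 28 = 9C.
P[2]: T = 0B, S = E(K, T) = 29; 84 ⊕ 29 = AD.
P[3]: T = 0C, S = E(K, T) = 2A; 25 ⊕ 2A = 0F.

P[1] = 9C, P[2] = AD, P[3] = 0F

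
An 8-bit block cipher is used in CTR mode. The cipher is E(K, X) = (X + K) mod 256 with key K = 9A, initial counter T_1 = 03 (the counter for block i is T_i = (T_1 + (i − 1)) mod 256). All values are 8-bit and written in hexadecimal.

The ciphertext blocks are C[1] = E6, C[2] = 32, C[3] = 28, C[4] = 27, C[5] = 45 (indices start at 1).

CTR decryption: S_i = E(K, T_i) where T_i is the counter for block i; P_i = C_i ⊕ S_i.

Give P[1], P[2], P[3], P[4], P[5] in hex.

P[1] = 7B, P[2] = AC, P[3] = B7, P[4] = 87, P[5] = E4

P[1]: T = 03, S = E(K, T) = 9D; E6 ⊕ 9D = 7B.
P[2]: T = 04, S = E(K, T) = 9E; 32 ⊕ 9E = AC.
P[3]: T = 05, S = E(K, T) = 9F; 28 ⊕ 9F = B7.
P[4]: T = 06, S = E(K, T) = A0; 27 ⊕ A0 = 87.
P[5]: T = 07, S = E(K, T) = A1; 45 ⊕ A1 = E4.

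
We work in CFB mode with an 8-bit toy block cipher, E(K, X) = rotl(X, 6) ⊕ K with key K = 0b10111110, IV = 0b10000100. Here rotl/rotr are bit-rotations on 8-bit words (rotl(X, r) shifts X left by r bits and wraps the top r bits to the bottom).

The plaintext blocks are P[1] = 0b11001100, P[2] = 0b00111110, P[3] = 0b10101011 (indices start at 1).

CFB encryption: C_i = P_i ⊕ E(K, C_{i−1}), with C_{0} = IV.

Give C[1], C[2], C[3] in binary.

C[1]: E(K, 0b10000100) = 0b10011111; 0b11001100 ⊕ 0b10011111 = 0b01010011.
C[2]: E(K, 0b01010011) = 0b01101010; 0b00111110 ⊕ 0b01101010 = 0b01010100.
C[3]: E(K, 0b01010100) = 0b10101011; 0b10101011 ⊕ 0b10101011 = 0b00000000.

C[1] = 0b01010011, C[2] = 0b01010100, C[3] = 0b00000000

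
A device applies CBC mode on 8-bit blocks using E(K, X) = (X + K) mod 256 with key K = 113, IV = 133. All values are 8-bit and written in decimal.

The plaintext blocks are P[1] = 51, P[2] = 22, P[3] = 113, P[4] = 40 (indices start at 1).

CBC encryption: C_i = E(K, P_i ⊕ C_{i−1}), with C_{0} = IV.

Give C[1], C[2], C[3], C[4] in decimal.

C[1]: P[1] ⊕ 133 = 182; E(K, 182) = 39.
C[2]: P[2] ⊕ 39 = 49; E(K, 49) = 162.
C[3]: P[3] ⊕ 162 = 211; E(K, 211) = 68.
C[4]: P[4] ⊕ 68 = 108; E(K, 108) = 221.

C[1] = 39, C[2] = 162, C[3] = 68, C[4] = 221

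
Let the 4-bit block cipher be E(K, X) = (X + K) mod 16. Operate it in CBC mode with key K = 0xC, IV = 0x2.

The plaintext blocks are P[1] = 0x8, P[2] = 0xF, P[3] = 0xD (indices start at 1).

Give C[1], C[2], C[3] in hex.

CBC encryption: C_i = E(K, P_i ⊕ C_{i−1}), with C_{0} = IV.
C[1]: P[1] ⊕ 0x2 = 0xA; E(K, 0xA) = 0x6.
C[2]: P[2] ⊕ 0x6 = 0x9; E(K, 0x9) = 0x5.
C[3]: P[3] ⊕ 0x5 = 0x8; E(K, 0x8) = 0x4.

C[1] = 0x6, C[2] = 0x5, C[3] = 0x4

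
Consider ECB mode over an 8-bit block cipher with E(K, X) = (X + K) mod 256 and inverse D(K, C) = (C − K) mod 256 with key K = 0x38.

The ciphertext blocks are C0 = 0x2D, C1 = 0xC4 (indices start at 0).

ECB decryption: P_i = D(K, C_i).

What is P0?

P0 = 0xF5

P0: D(K, 0x2D) = 0xF5.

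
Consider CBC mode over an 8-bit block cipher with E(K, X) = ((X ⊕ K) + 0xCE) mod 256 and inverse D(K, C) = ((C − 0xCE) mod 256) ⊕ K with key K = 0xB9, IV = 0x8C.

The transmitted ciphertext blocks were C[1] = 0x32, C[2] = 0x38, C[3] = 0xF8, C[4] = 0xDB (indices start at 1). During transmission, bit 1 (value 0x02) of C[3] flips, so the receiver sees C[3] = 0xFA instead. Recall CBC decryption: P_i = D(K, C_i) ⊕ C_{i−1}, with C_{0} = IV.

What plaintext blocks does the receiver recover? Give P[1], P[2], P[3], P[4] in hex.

Only C[3] changed, to 0xFA. In CBC, a change in C_i garbles P_i and flips the same bit in P_{i+1}. Decrypting the received ciphertext:
P[1]: D(K, 0x32) = 0xDD; 0xDD ⊕ 0x8C = 0x51.
P[2]: D(K, 0x38) = 0xD3; 0xD3 ⊕ 0x32 = 0xE1.
P[3]: D(K, 0xFA) = 0x95; 0x95 ⊕ 0x38 = 0xAD.
P[4]: D(K, 0xDB) = 0xB4; 0xB4 ⊕ 0xFA = 0x4E.
Blocks that differ from the original plaintext: P[3], P[4].

P[1] = 0x51, P[2] = 0xE1, P[3] = 0xAD, P[4] = 0x4E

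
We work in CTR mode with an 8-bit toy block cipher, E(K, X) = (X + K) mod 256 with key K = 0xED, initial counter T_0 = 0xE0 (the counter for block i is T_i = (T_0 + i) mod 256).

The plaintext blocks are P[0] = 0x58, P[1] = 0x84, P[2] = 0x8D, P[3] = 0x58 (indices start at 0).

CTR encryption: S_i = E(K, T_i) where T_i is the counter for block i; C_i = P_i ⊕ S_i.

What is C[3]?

C[0]: T = 0xE0, S = E(K, T) = 0xCD; 0x58 ⊕ 0xCD = 0x95.
C[1]: T = 0xE1, S = E(K, T) = 0xCE; 0x84 ⊕ 0xCE = 0x4A.
C[2]: T = 0xE2, S = E(K, T) = 0xCF; 0x8D ⊕ 0xCF = 0x42.
C[3]: T = 0xE3, S = E(K, T) = 0xD0; 0x58 ⊕ 0xD0 = 0x88.

C[3] = 0x88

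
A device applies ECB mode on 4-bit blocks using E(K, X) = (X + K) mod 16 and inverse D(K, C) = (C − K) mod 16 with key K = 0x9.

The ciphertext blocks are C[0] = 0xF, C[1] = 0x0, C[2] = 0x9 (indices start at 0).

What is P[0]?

ECB decryption: P_i = D(K, C_i).
P[0]: D(K, 0xF) = 0x6.

P[0] = 0x6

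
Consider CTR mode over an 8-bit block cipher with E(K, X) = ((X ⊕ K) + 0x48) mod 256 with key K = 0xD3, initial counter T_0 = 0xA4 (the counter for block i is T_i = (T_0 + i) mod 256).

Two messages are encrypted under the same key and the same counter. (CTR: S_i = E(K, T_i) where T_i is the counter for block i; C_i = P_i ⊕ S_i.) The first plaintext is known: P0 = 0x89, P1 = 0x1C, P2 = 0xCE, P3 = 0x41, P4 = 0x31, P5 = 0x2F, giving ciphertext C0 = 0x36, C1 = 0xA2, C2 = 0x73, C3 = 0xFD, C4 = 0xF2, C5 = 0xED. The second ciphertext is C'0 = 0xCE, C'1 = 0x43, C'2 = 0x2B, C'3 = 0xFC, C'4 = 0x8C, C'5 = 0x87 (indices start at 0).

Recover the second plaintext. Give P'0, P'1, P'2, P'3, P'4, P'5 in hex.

In CTR with a reused counter, both messages share the same keystream S_i, so C_i ⊕ C'_i = P_i ⊕ P'_i and thus P'_i = P_i ⊕ C_i ⊕ C'_i.
P'0: 0x89 ⊕ 0x36 ⊕ 0xCE = 0x71.
P'1: 0x1C ⊕ 0xA2 ⊕ 0x43 = 0xFD.
P'2: 0xCE ⊕ 0x73 ⊕ 0x2B = 0x96.
P'3: 0x41 ⊕ 0xFD ⊕ 0xFC = 0x40.
P'4: 0x31 ⊕ 0xF2 ⊕ 0x8C = 0x4F.
P'5: 0x2F ⊕ 0xED ⊕ 0x87 = 0x45.

P'0 = 0x71, P'1 = 0xFD, P'2 = 0x96, P'3 = 0x40, P'4 = 0x4F, P'5 = 0x45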